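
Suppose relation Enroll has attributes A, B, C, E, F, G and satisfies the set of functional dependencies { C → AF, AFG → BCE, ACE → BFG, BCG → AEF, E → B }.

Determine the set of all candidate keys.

CE, CG, AFG

{C, E}⁺: C→AF adds A, F; ACE→BFG adds B, G → {A, B, C, E, F, G}. Minimal: {E}⁺ = {B, E}; {C}⁺ = {A, C, F} — none reach the full schema.
{C, G}⁺: C→AF adds A, F; AFG→BCE adds B, E → {A, B, C, E, F, G}. Minimal: {G}⁺ = {G}; {C}⁺ = {A, C, F} — none reach the full schema.
{A, F, G}⁺: AFG→BCE adds B, C, E → {A, B, C, E, F, G}. Minimal: {F, G}⁺ = {F, G}; {A, G}⁺ = {A, G}; {A, F}⁺ = {A, F} — none reach the full schema.
Any other superkey contains one of these as a subset, so there are no further candidate keys.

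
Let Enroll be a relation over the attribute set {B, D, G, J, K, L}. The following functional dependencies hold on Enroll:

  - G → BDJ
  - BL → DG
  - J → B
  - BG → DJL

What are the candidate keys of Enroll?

(G, K), (B, K, L), (J, K, L)

Attribute K never appears on the right-hand side of any dependency, so K must belong to every candidate key.
{K}⁺ = {K}, which is not all of the schema, so we must add further attributes.
{G, K}⁺: G→BDJ adds B, D, J; BG→DJL adds L → {B, D, G, J, K, L}. Minimal: {K}⁺ = {K}; {G}⁺ = {B, D, G, J, L} — none reach the full schema.
{B, K, L}⁺: BL→DG adds D, G; BG→DJL adds J → {B, D, G, J, K, L}. Minimal: {K, L}⁺ = {K, L}; {B, L}⁺ = {B, D, G, J, L}; {B, K}⁺ = {B, K} — none reach the full schema.
{J, K, L}⁺: J→B adds B; BL→DG adds D, G → {B, D, G, J, K, L}. Minimal: {K, L}⁺ = {K, L}; {J, L}⁺ = {B, D, G, J, L}; {J, K}⁺ = {B, J, K} — none reach the full schema.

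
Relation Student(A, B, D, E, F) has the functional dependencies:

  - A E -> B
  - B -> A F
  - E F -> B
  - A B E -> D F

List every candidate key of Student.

Attribute E never appears on the right-hand side of any dependency, so E must belong to every candidate key.
{E}⁺ = {E}, which is not all of the schema, so we must add further attributes.
{A, E}⁺: AE→B adds B; B→AF adds F; ABE→DF adds D → {A, B, D, E, F}.
{B, E}⁺: B→AF adds A, F; ABE→DF adds D → {A, B, D, E, F}.
{E, F}⁺: EF→B adds B; B→AF adds A; ABE→DF adds D → {A, B, D, E, F}.
Any other superkey contains one of these as a subset, so there are no further candidate keys.

(A, E); (B, E); (E, F)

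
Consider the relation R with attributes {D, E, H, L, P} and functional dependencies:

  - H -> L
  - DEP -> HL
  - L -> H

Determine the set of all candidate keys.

{D, E, P}⁺: DEP→HL adds H, L → {D, E, H, L, P}. Minimal: {E, P}⁺ = {E, P}; {D, P}⁺ = {D, P}; {D, E}⁺ = {D, E} — none reach the full schema.

(D, E, P)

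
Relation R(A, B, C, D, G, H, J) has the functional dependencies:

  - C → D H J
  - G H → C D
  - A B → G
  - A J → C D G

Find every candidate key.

{A, B, C}; {A, B, H}; {A, B, J}

Attributes A, B never appear on any right-hand side, so every candidate key must contain {A, B}.
{A, B}⁺ = {A, B, G}, which is not all of the schema, so we must add further attributes.
{A, B, C}⁺: C→DHJ adds D, H, J; AB→G adds G → {A, B, C, D, G, H, J}. Minimal: {B, C}⁺ = {B, C, D, H, J}; {A, C}⁺ = {A, C, D, G, H, J}; {A, B}⁺ = {A, B, G} — none reach the full schema.
{A, B, H}⁺: AB→G adds G; GH→CD adds C, D; C→DHJ adds J → {A, B, C, D, G, H, J}. Minimal: {B, H}⁺ = {B, H}; {A, H}⁺ = {A, H}; {A, B}⁺ = {A, B, G} — none reach the full schema.
{A, B, J}⁺: AB→G adds G; AJ→CDG adds C, D; C→DHJ adds H → {A, B, C, D, G, H, J}. Minimal: {B, J}⁺ = {B, J}; {A, J}⁺ = {A, C, D, G, H, J}; {A, B}⁺ = {A, B, G} — none reach the full schema.
Any other superkey contains one of these as a subset, so there are no further candidate keys.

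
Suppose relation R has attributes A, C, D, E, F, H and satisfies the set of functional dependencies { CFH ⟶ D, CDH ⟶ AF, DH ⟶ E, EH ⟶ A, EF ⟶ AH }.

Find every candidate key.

{C, D, H}; {C, E, F}; {C, F, H}

Attribute C never appears on the right-hand side of any dependency, so C must belong to every candidate key.
{C}⁺ = {C}, which is not all of the schema, so we must add further attributes.
{C, D, H}⁺: CDH→AF adds A, F; DH→E adds E → {A, C, D, E, F, H}. Minimal: {D, H}⁺ = {A, D, E, H}; {C, H}⁺ = {C, H}; {C, D}⁺ = {C, D} — none reach the full schema.
{C, E, F}⁺: EF→AH adds A, H; CFH→D adds D → {A, C, D, E, F, H}. Minimal: {E, F}⁺ = {A, E, F, H}; {C, F}⁺ = {C, F}; {C, E}⁺ = {C, E} — none reach the full schema.
{C, F, H}⁺: CFH→D adds D; CDH→AF adds A; DH→E adds E → {A, C, D, E, F, H}. Minimal: {F, H}⁺ = {F, H}; {C, H}⁺ = {C, H}; {C, F}⁺ = {C, F} — none reach the full schema.
Any other superkey contains one of these as a subset, so there are no further candidate keys.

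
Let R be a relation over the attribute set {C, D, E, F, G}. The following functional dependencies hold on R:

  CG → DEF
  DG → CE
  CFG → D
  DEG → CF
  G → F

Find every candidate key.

{C, G}; {D, G}

Attribute G never appears on the right-hand side of any dependency, so G must belong to every candidate key.
{G}⁺ = {F, G}, which is not all of the schema, so we must add further attributes.
{C, G}⁺: CG→DEF adds D, E, F → {C, D, E, F, G}. Minimal: {G}⁺ = {F, G}; {C}⁺ = {C} — none reach the full schema.
{D, G}⁺: DG→CE adds C, E; DEG→CF adds F → {C, D, E, F, G}. Minimal: {G}⁺ = {F, G}; {D}⁺ = {D} — none reach the full schema.
Any other superkey contains one of these as a subset, so there are no further candidate keys.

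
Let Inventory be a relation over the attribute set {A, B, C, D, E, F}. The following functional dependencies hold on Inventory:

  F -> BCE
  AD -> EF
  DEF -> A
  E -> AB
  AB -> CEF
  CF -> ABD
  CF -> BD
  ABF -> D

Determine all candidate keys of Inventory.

{E}⁺: E→AB adds A, B; AB→CEF adds C, F; CF→ABD adds D → {A, B, C, D, E, F}.
{F}⁺: F→BCE adds B, C, E; E→AB adds A; CF→ABD adds D → {A, B, C, D, E, F}.
{A, B}⁺: AB→CEF adds C, E, F; CF→ABD adds D → {A, B, C, D, E, F}. Minimal: {B}⁺ = {B}; {A}⁺ = {A} — none reach the full schema.
{A, D}⁺: AD→EF adds E, F; E→AB adds B; AB→CEF adds C → {A, B, C, D, E, F}. Minimal: {D}⁺ = {D}; {A}⁺ = {A} — none reach the full schema.

(E), (F), (A, B), (A, D)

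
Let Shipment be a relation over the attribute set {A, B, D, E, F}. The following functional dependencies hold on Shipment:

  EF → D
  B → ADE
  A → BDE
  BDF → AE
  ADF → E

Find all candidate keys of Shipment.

Attribute F never appears on the right-hand side of any dependency, so F must belong to every candidate key.
{F}⁺ = {F}, which is not all of the schema, so we must add further attributes.
{A, F}⁺: A→BDE adds B, D, E → {A, B, D, E, F}. Minimal: {F}⁺ = {F}; {A}⁺ = {A, B, D, E} — none reach the full schema.
{B, F}⁺: B→ADE adds A, D, E → {A, B, D, E, F}. Minimal: {F}⁺ = {F}; {B}⁺ = {A, B, D, E} — none reach the full schema.
Any other superkey contains one of these as a subset, so there are no further candidate keys.

{A, F}, {B, F}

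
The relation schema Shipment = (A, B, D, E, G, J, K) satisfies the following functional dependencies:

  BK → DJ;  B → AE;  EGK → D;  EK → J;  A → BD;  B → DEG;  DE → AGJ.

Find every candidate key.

{A, K}⁺: A→BD adds B, D; B→DEG adds E, G; DE→AGJ adds J → {A, B, D, E, G, J, K}. Minimal: {K}⁺ = {K}; {A}⁺ = {A, B, D, E, G, J} — none reach the full schema.
{B, K}⁺: BK→DJ adds D, J; B→AE adds A, E; B→DEG adds G → {A, B, D, E, G, J, K}. Minimal: {K}⁺ = {K}; {B}⁺ = {A, B, D, E, G, J} — none reach the full schema.
{D, E, K}⁺: EK→J adds J; DE→AGJ adds A, G; A→BD adds B → {A, B, D, E, G, J, K}. Minimal: {E, K}⁺ = {E, J, K}; {D, K}⁺ = {D, K}; {D, E}⁺ = {A, B, D, E, G, J} — none reach the full schema.
{E, G, K}⁺: EGK→D adds D; EK→J adds J; DE→AGJ adds A; A→BD adds B → {A, B, D, E, G, J, K}. Minimal: {G, K}⁺ = {G, K}; {E, K}⁺ = {E, J, K}; {E, G}⁺ = {E, G} — none reach the full schema.

{A, K}, {B, K}, {D, E, K}, {E, G, K}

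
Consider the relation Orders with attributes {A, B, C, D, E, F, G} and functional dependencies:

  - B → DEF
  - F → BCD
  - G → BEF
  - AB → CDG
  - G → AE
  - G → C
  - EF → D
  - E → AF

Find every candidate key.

{B}⁺: B→DEF adds D, E, F; F→BCD adds C; E→AF adds A; AB→CDG adds G → {A, B, C, D, E, F, G}.
{E}⁺: E→AF adds A, F; F→BCD adds B, C, D; AB→CDG adds G → {A, B, C, D, E, F, G}.
{F}⁺: F→BCD adds B, C, D; B→DEF adds E; E→AF adds A; AB→CDG adds G → {A, B, C, D, E, F, G}.
{G}⁺: G→BEF adds B, E, F; G→AE adds A; G→C adds C; EF→D adds D → {A, B, C, D, E, F, G}.
Any other superkey contains one of these as a subset, so there are no further candidate keys.

(B), (E), (F), (G)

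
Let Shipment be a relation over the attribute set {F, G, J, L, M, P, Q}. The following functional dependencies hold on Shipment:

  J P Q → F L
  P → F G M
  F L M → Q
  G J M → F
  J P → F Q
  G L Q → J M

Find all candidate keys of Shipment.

{J, P}⁺: P→FGM adds F, G, M; JP→FQ adds Q; JPQ→FL adds L → {F, G, J, L, M, P, Q}. Minimal: {P}⁺ = {F, G, M, P}; {J}⁺ = {J} — none reach the full schema.
{L, P}⁺: P→FGM adds F, G, M; FLM→Q adds Q; GLQ→JM adds J → {F, G, J, L, M, P, Q}. Minimal: {P}⁺ = {F, G, M, P}; {L}⁺ = {L} — none reach the full schema.
Any other superkey contains one of these as a subset, so there are no further candidate keys.

{J, P}, {L, P}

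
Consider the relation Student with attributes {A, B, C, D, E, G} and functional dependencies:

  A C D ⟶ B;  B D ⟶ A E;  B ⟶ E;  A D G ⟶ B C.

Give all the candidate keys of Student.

Attributes D, G never appear on any right-hand side, so every candidate key must contain {D, G}.
{D, G}⁺ = {D, G}, which is not all of the schema, so we must add further attributes.
{A, D, G}⁺: ADG→BC adds B, C; BD→AE adds E → {A, B, C, D, E, G}.
{B, D, G}⁺: BD→AE adds A, E; ADG→BC adds C → {A, B, C, D, E, G}.
Any other superkey contains one of these as a subset, so there are no further candidate keys.

{A, D, G}, {B, D, G}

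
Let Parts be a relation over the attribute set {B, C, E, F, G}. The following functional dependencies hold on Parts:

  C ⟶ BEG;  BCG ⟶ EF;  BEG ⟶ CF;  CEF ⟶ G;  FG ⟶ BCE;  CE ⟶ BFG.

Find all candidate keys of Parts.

(C), (F, G), (B, E, G)

{C}⁺: C→BEG adds B, E, G; BCG→EF adds F → {B, C, E, F, G}.
{F, G}⁺: FG→BCE adds B, C, E → {B, C, E, F, G}. Minimal: {G}⁺ = {G}; {F}⁺ = {F} — none reach the full schema.
{B, E, G}⁺: BEG→CF adds C, F → {B, C, E, F, G}. Minimal: {E, G}⁺ = {E, G}; {B, G}⁺ = {B, G}; {B, E}⁺ = {B, E} — none reach the full schema.
Any other superkey contains one of these as a subset, so there are no further candidate keys.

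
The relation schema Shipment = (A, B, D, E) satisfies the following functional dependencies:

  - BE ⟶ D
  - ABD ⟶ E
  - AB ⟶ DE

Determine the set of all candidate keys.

{A, B}⁺: AB→DE adds D, E → {A, B, D, E}.
No other minimal superkey exists.

{A, B}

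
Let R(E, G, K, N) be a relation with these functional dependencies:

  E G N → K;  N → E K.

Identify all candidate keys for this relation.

Attributes G, N never appear on any right-hand side, so every candidate key must contain {G, N}.
{G, N}⁺ = {E, G, K, N}, which is all of the schema, so {G, N} is the only candidate key.

{G, N}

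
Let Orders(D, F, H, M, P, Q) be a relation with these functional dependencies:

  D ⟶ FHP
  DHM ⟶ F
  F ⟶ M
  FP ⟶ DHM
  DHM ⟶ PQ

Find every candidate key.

(D); (F, P)

{D}⁺: D→FHP adds F, H, P; F→M adds M; DHM→PQ adds Q → {D, F, H, M, P, Q}.
{F, P}⁺: F→M adds M; FP→DHM adds D, H; DHM→PQ adds Q → {D, F, H, M, P, Q}.
Any other superkey contains one of these as a subset, so there are no further candidate keys.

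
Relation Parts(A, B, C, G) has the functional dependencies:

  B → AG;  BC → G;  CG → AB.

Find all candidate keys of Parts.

{B, C}, {C, G}

Attribute C never appears on the right-hand side of any dependency, so C must belong to every candidate key.
{C}⁺ = {C}, which is not all of the schema, so we must add further attributes.
{B, C}⁺: B→AG adds A, G → {A, B, C, G}.
{C, G}⁺: CG→AB adds A, B → {A, B, C, G}.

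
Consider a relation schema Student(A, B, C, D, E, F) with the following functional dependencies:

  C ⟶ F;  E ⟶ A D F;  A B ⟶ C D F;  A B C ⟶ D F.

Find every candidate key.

Attributes B, E never appear on any right-hand side, so every candidate key must contain {B, E}.
{B, E}⁺ = {A, B, C, D, E, F}, which is all of the schema, so {B, E} is the only candidate key.

BE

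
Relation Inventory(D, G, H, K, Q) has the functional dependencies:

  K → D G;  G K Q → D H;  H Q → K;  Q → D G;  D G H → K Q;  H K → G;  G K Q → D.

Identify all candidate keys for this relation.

{H, K}⁺: K→DG adds D, G; DGH→KQ adds Q → {D, G, H, K, Q}. Minimal: {K}⁺ = {D, G, K}; {H}⁺ = {H} — none reach the full schema.
{H, Q}⁺: HQ→K adds K; Q→DG adds D, G → {D, G, H, K, Q}. Minimal: {Q}⁺ = {D, G, Q}; {H}⁺ = {H} — none reach the full schema.
{K, Q}⁺: K→DG adds D, G; GKQ→DH adds H → {D, G, H, K, Q}. Minimal: {Q}⁺ = {D, G, Q}; {K}⁺ = {D, G, K} — none reach the full schema.
{D, G, H}⁺: DGH→KQ adds K, Q → {D, G, H, K, Q}. Minimal: {G, H}⁺ = {G, H}; {D, H}⁺ = {D, H}; {D, G}⁺ = {D, G} — none reach the full schema.

HK; HQ; KQ; DGH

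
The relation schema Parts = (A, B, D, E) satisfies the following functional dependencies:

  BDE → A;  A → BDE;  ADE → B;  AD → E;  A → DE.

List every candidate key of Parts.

{A}⁺: A→BDE adds B, D, E → {A, B, D, E}.
{B, D, E}⁺: BDE→A adds A → {A, B, D, E}.
Any other superkey contains one of these as a subset, so there are no further candidate keys.

{A}; {B, D, E}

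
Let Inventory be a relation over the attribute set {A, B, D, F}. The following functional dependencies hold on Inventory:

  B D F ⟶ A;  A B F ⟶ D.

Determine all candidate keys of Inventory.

{A, B, F}⁺: ABF→D adds D → {A, B, D, F}. Minimal: {B, F}⁺ = {B, F}; {A, F}⁺ = {A, F}; {A, B}⁺ = {A, B} — none reach the full schema.
{B, D, F}⁺: BDF→A adds A → {A, B, D, F}. Minimal: {D, F}⁺ = {D, F}; {B, F}⁺ = {B, F}; {B, D}⁺ = {B, D} — none reach the full schema.
Any other superkey contains one of these as a subset, so there are no further candidate keys.

{A, B, F}, {B, D, F}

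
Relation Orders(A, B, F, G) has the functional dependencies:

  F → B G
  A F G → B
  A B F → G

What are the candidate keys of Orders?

Attributes A, F never appear on any right-hand side, so every candidate key must contain {A, F}.
{A, F}⁺ = {A, B, F, G}, which is all of the schema, so {A, F} is the only candidate key.

AF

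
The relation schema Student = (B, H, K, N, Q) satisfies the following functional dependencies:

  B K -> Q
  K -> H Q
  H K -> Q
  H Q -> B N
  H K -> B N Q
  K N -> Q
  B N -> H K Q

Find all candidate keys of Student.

{K}⁺: K→HQ adds H, Q; HQ→BN adds B, N → {B, H, K, N, Q}.
{B, N}⁺: BN→HKQ adds H, K, Q → {B, H, K, N, Q}.
{H, Q}⁺: HQ→BN adds B, N; BN→HKQ adds K → {B, H, K, N, Q}.

{K}, {B, N}, {H, Q}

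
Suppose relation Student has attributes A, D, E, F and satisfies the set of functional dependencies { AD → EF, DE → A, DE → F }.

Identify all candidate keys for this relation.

Attribute D never appears on the right-hand side of any dependency, so D must belong to every candidate key.
{D}⁺ = {D}, which is not all of the schema, so we must add further attributes.
{A, D}⁺: AD→EF adds E, F → {A, D, E, F}.
{D, E}⁺: DE→A adds A; DE→F adds F → {A, D, E, F}.
Any other superkey contains one of these as a subset, so there are no further candidate keys.

{A, D}, {D, E}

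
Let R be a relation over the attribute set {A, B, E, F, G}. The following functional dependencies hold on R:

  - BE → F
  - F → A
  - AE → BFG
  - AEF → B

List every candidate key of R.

{A, E}, {B, E}, {E, F}

Attribute E never appears on the right-hand side of any dependency, so E must belong to every candidate key.
{E}⁺ = {E}, which is not all of the schema, so we must add further attributes.
{A, E}⁺: AE→BFG adds B, F, G → {A, B, E, F, G}.
{B, E}⁺: BE→F adds F; F→A adds A; AE→BFG adds G → {A, B, E, F, G}.
{E, F}⁺: F→A adds A; AE→BFG adds B, G → {A, B, E, F, G}.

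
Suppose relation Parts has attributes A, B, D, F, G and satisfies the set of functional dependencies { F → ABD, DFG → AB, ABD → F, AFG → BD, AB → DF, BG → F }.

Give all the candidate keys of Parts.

{B, G}, {F, G}

Attribute G never appears on the right-hand side of any dependency, so G must belong to every candidate key.
{G}⁺ = {G}, which is not all of the schema, so we must add further attributes.
{B, G}⁺: BG→F adds F; F→ABD adds A, D → {A, B, D, F, G}.
{F, G}⁺: F→ABD adds A, B, D → {A, B, D, F, G}.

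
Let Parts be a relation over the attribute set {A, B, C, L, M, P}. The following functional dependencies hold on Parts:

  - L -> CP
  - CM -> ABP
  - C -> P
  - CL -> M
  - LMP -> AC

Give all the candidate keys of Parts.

Attribute L never appears on the right-hand side of any dependency, so L must belong to every candidate key.
{L}⁺ = {A, B, C, L, M, P}, which is all of the schema, so {L} is the only candidate key.

{L}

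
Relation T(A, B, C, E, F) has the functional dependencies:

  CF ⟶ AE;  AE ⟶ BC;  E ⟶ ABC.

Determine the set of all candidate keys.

Attribute F never appears on the right-hand side of any dependency, so F must belong to every candidate key.
{F}⁺ = {F}, which is not all of the schema, so we must add further attributes.
{C, F}⁺: CF→AE adds A, E; AE→BC adds B → {A, B, C, E, F}. Minimal: {F}⁺ = {F}; {C}⁺ = {C} — none reach the full schema.
{E, F}⁺: E→ABC adds A, B, C → {A, B, C, E, F}. Minimal: {F}⁺ = {F}; {E}⁺ = {A, B, C, E} — none reach the full schema.

(C, F); (E, F)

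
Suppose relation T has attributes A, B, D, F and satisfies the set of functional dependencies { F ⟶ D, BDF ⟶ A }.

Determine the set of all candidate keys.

{B, F}

Attributes B, F never appear on any right-hand side, so every candidate key must contain {B, F}.
{B, F}⁺ = {A, B, D, F}, which is all of the schema, so {B, F} is the only candidate key.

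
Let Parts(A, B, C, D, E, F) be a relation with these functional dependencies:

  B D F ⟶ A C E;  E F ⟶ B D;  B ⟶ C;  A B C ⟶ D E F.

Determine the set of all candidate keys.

{A, B}⁺: B→C adds C; ABC→DEF adds D, E, F → {A, B, C, D, E, F}. Minimal: {B}⁺ = {B, C}; {A}⁺ = {A} — none reach the full schema.
{E, F}⁺: EF→BD adds B, D; B→C adds C; BDF→ACE adds A → {A, B, C, D, E, F}. Minimal: {F}⁺ = {F}; {E}⁺ = {E} — none reach the full schema.
{B, D, F}⁺: BDF→ACE adds A, C, E → {A, B, C, D, E, F}. Minimal: {D, F}⁺ = {D, F}; {B, F}⁺ = {B, C, F}; {B, D}⁺ = {B, C, D} — none reach the full schema.

AB, EF, BDF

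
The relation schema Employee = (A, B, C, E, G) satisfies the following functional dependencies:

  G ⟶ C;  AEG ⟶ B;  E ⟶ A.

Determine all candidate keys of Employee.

Attributes E, G never appear on any right-hand side, so every candidate key must contain {E, G}.
{E, G}⁺ = {A, B, C, E, G}, which is all of the schema, so {E, G} is the only candidate key.

{E, G}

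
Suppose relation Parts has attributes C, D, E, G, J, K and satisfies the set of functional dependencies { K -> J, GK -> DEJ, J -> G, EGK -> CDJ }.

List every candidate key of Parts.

{K}⁺: K→J adds J; J→G adds G; GK→DEJ adds D, E; EGK→CDJ adds C → {C, D, E, G, J, K}.

K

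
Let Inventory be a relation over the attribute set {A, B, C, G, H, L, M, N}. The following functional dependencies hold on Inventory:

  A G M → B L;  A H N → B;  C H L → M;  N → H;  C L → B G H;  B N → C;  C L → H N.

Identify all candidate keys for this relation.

{A, C, L}, {A, L, N}, {A, C, G, M}, {A, G, M, N}

Attribute A never appears on the right-hand side of any dependency, so A must belong to every candidate key.
{A}⁺ = {A}, which is not all of the schema, so we must add further attributes.
{A, C, L}⁺: CL→BGH adds B, G, H; CL→HN adds N; CHL→M adds M → {A, B, C, G, H, L, M, N}.
{A, L, N}⁺: N→H adds H; AHN→B adds B; BN→C adds C; CHL→M adds M; CL→BGH adds G → {A, B, C, G, H, L, M, N}.
{A, C, G, M}⁺: AGM→BL adds B, L; CL→BGH adds H; CL→HN adds N → {A, B, C, G, H, L, M, N}.
{A, G, M, N}⁺: AGM→BL adds B, L; N→H adds H; BN→C adds C → {A, B, C, G, H, L, M, N}.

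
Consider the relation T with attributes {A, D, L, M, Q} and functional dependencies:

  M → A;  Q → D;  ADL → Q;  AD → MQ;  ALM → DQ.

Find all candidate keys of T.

{L, M}, {A, D, L}, {A, L, Q}

Attribute L never appears on the right-hand side of any dependency, so L must belong to every candidate key.
{L}⁺ = {L}, which is not all of the schema, so we must add further attributes.
{L, M}⁺: M→A adds A; ALM→DQ adds D, Q → {A, D, L, M, Q}.
{A, D, L}⁺: ADL→Q adds Q; AD→MQ adds M → {A, D, L, M, Q}.
{A, L, Q}⁺: Q→D adds D; AD→MQ adds M → {A, D, L, M, Q}.
Any other superkey contains one of these as a subset, so there are no further candidate keys.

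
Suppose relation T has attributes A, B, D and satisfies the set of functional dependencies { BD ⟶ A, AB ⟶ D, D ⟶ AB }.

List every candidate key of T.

{D}⁺: D→AB adds A, B → {A, B, D}.
{A, B}⁺: AB→D adds D → {A, B, D}.

{D}, {A, B}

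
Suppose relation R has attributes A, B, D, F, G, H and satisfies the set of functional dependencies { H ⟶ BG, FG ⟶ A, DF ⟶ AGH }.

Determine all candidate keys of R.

Attributes D, F never appear on any right-hand side, so every candidate key must contain {D, F}.
{D, F}⁺ = {A, B, D, F, G, H}, which is all of the schema, so {D, F} is the only candidate key.

DF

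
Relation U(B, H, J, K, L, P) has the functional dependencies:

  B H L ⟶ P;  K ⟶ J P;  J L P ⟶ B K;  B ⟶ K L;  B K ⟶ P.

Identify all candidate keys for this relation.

Attribute H never appears on the right-hand side of any dependency, so H must belong to every candidate key.
{H}⁺ = {H}, which is not all of the schema, so we must add further attributes.
{B, H}⁺: B→KL adds K, L; BK→P adds P; K→JP adds J → {B, H, J, K, L, P}.
{H, K, L}⁺: K→JP adds J, P; JLP→BK adds B → {B, H, J, K, L, P}.
{H, J, L, P}⁺: JLP→BK adds B, K → {B, H, J, K, L, P}.

{B, H}; {H, K, L}; {H, J, L, P}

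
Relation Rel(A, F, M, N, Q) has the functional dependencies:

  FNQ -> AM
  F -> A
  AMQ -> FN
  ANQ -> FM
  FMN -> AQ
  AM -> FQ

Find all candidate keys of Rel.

{A, M}⁺: AM→FQ adds F, Q; AMQ→FN adds N → {A, F, M, N, Q}.
{F, M}⁺: F→A adds A; AM→FQ adds Q; AMQ→FN adds N → {A, F, M, N, Q}.
{A, N, Q}⁺: ANQ→FM adds F, M → {A, F, M, N, Q}.
{F, N, Q}⁺: FNQ→AM adds A, M → {A, F, M, N, Q}.
Any other superkey contains one of these as a subset, so there are no further candidate keys.

AM; FM; ANQ; FNQ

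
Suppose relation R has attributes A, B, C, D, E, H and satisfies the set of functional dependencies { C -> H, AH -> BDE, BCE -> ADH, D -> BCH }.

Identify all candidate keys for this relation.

{A, C}⁺: C→H adds H; AH→BDE adds B, D, E → {A, B, C, D, E, H}.
{A, D}⁺: D→BCH adds B, C, H; AH→BDE adds E → {A, B, C, D, E, H}.
{A, H}⁺: AH→BDE adds B, D, E; D→BCH adds C → {A, B, C, D, E, H}.
{D, E}⁺: D→BCH adds B, C, H; BCE→ADH adds A → {A, B, C, D, E, H}.
{B, C, E}⁺: C→H adds H; BCE→ADH adds A, D → {A, B, C, D, E, H}.
Any other superkey contains one of these as a subset, so there are no further candidate keys.

{A, C}, {A, D}, {A, H}, {D, E}, {B, C, E}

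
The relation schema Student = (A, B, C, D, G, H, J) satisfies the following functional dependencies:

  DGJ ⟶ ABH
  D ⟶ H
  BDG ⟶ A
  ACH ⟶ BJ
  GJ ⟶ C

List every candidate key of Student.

Attributes D, G never appear on any right-hand side, so every candidate key must contain {D, G}.
{D, G}⁺ = {D, G, H}, which is not all of the schema, so we must add further attributes.
{D, G, J}⁺: DGJ→ABH adds A, B, H; GJ→C adds C → {A, B, C, D, G, H, J}.
{A, C, D, G}⁺: D→H adds H; ACH→BJ adds B, J → {A, B, C, D, G, H, J}.
{B, C, D, G}⁺: D→H adds H; BDG→A adds A; ACH→BJ adds J → {A, B, C, D, G, H, J}.
Any other superkey contains one of these as a subset, so there are no further candidate keys.

(D, G, J); (A, C, D, G); (B, C, D, G)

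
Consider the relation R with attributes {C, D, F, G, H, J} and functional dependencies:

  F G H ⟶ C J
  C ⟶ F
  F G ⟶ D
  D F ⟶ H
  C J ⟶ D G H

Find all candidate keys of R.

{C, G}, {C, J}, {F, G}

{C, G}⁺: C→F adds F; FG→D adds D; DF→H adds H; FGH→CJ adds J → {C, D, F, G, H, J}. Minimal: {G}⁺ = {G}; {C}⁺ = {C, F} — none reach the full schema.
{C, J}⁺: C→F adds F; CJ→DGH adds D, G, H → {C, D, F, G, H, J}. Minimal: {J}⁺ = {J}; {C}⁺ = {C, F} — none reach the full schema.
{F, G}⁺: FG→D adds D; DF→H adds H; FGH→CJ adds C, J → {C, D, F, G, H, J}. Minimal: {G}⁺ = {G}; {F}⁺ = {F} — none reach the full schema.
Any other superkey contains one of these as a subset, so there are no further candidate keys.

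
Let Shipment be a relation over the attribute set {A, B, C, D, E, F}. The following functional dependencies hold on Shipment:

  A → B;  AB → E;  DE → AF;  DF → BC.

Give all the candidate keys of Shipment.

Attribute D never appears on the right-hand side of any dependency, so D must belong to every candidate key.
{D}⁺ = {D}, which is not all of the schema, so we must add further attributes.
{A, D}⁺: A→B adds B; AB→E adds E; DE→AF adds F; DF→BC adds C → {A, B, C, D, E, F}. Minimal: {D}⁺ = {D}; {A}⁺ = {A, B, E} — none reach the full schema.
{D, E}⁺: DE→AF adds A, F; DF→BC adds B, C → {A, B, C, D, E, F}. Minimal: {E}⁺ = {E}; {D}⁺ = {D} — none reach the full schema.
Any other superkey contains one of these as a subset, so there are no further candidate keys.

{A, D}; {D, E}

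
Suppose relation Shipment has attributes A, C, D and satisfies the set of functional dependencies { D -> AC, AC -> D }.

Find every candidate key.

D, AC

{D}⁺: D→AC adds A, C → {A, C, D}.
{A, C}⁺: AC→D adds D → {A, C, D}. Minimal: {C}⁺ = {C}; {A}⁺ = {A} — none reach the full schema.
Any other superkey contains one of these as a subset, so there are no further candidate keys.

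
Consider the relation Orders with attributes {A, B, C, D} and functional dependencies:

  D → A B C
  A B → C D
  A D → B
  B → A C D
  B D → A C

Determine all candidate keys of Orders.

B, D

{B}⁺: B→ACD adds A, C, D → {A, B, C, D}.
{D}⁺: D→ABC adds A, B, C → {A, B, C, D}.
Any other superkey contains one of these as a subset, so there are no further candidate keys.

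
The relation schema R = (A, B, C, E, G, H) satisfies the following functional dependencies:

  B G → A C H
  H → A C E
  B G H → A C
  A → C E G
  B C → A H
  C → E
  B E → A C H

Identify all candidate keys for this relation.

Attribute B never appears on the right-hand side of any dependency, so B must belong to every candidate key.
{B}⁺ = {B}, which is not all of the schema, so we must add further attributes.
{A, B}⁺: A→CEG adds C, E, G; BC→AH adds H → {A, B, C, E, G, H}. Minimal: {B}⁺ = {B}; {A}⁺ = {A, C, E, G} — none reach the full schema.
{B, C}⁺: BC→AH adds A, H; C→E adds E; A→CEG adds G → {A, B, C, E, G, H}. Minimal: {C}⁺ = {C, E}; {B}⁺ = {B} — none reach the full schema.
{B, E}⁺: BE→ACH adds A, C, H; A→CEG adds G → {A, B, C, E, G, H}. Minimal: {E}⁺ = {E}; {B}⁺ = {B} — none reach the full schema.
{B, G}⁺: BG→ACH adds A, C, H; H→ACE adds E → {A, B, C, E, G, H}. Minimal: {G}⁺ = {G}; {B}⁺ = {B} — none reach the full schema.
{B, H}⁺: H→ACE adds A, C, E; A→CEG adds G → {A, B, C, E, G, H}. Minimal: {H}⁺ = {A, C, E, G, H}; {B}⁺ = {B} — none reach the full schema.

{A, B}, {B, C}, {B, E}, {B, G}, {B, H}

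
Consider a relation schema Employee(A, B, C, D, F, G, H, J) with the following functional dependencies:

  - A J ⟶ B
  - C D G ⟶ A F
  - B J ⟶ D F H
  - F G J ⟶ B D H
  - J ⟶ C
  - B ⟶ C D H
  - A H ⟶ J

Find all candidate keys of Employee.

Attribute G never appears on the right-hand side of any dependency, so G must belong to every candidate key.
{G}⁺ = {G}, which is not all of the schema, so we must add further attributes.
{B, G}⁺: B→CDH adds C, D, H; CDG→AF adds A, F; AH→J adds J → {A, B, C, D, F, G, H, J}. Minimal: {G}⁺ = {G}; {B}⁺ = {B, C, D, H} — none reach the full schema.
{A, G, H}⁺: AH→J adds J; AJ→B adds B; BJ→DFH adds D, F; J→C adds C → {A, B, C, D, F, G, H, J}. Minimal: {G, H}⁺ = {G, H}; {A, H}⁺ = {A, B, C, D, F, H, J}; {A, G}⁺ = {A, G} — none reach the full schema.
{A, G, J}⁺: AJ→B adds B; BJ→DFH adds D, F, H; J→C adds C → {A, B, C, D, F, G, H, J}. Minimal: {G, J}⁺ = {C, G, J}; {A, J}⁺ = {A, B, C, D, F, H, J}; {A, G}⁺ = {A, G} — none reach the full schema.
{D, G, J}⁺: J→C adds C; CDG→AF adds A, F; FGJ→BDH adds B, H → {A, B, C, D, F, G, H, J}. Minimal: {G, J}⁺ = {C, G, J}; {D, J}⁺ = {C, D, J}; {D, G}⁺ = {D, G} — none reach the full schema.
{F, G, J}⁺: FGJ→BDH adds B, D, H; J→C adds C; CDG→AF adds A → {A, B, C, D, F, G, H, J}. Minimal: {G, J}⁺ = {C, G, J}; {F, J}⁺ = {C, F, J}; {F, G}⁺ = {F, G} — none reach the full schema.
{C, D, G, H}⁺: CDG→AF adds A, F; AH→J adds J; AJ→B adds B → {A, B, C, D, F, G, H, J}. Minimal: {D, G, H}⁺ = {D, G, H}; {C, G, H}⁺ = {C, G, H}; {C, D, H}⁺ = {C, D, H}; … — none reach the full schema.
Any other superkey contains one of these as a subset, so there are no further candidate keys.

{B, G}, {A, G, H}, {A, G, J}, {D, G, J}, {F, G, J}, {C, D, G, H}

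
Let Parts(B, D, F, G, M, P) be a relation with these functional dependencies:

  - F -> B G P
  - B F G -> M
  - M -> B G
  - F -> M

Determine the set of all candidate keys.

Attributes D, F never appear on any right-hand side, so every candidate key must contain {D, F}.
{D, F}⁺ = {B, D, F, G, M, P}, which is all of the schema, so {D, F} is the only candidate key.

{D, F}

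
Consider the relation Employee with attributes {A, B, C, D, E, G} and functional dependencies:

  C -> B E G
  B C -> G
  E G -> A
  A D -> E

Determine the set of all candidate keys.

{C, D}

Attributes C, D never appear on any right-hand side, so every candidate key must contain {C, D}.
{C, D}⁺ = {A, B, C, D, E, G}, which is all of the schema, so {C, D} is the only candidate key.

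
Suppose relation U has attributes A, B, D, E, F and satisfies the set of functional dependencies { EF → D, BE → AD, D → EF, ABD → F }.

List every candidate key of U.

(B, D), (B, E)

Attribute B never appears on the right-hand side of any dependency, so B must belong to every candidate key.
{B}⁺ = {B}, which is not all of the schema, so we must add further attributes.
{B, D}⁺: D→EF adds E, F; BE→AD adds A → {A, B, D, E, F}. Minimal: {D}⁺ = {D, E, F}; {B}⁺ = {B} — none reach the full schema.
{B, E}⁺: BE→AD adds A, D; D→EF adds F → {A, B, D, E, F}. Minimal: {E}⁺ = {E}; {B}⁺ = {B} — none reach the full schema.
Any other superkey contains one of these as a subset, so there are no further candidate keys.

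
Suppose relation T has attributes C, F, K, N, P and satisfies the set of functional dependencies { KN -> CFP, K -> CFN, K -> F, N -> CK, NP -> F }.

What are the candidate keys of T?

{K}⁺: K→CFN adds C, F, N; KN→CFP adds P → {C, F, K, N, P}.
{N}⁺: N→CK adds C, K; KN→CFP adds F, P → {C, F, K, N, P}.

(K), (N)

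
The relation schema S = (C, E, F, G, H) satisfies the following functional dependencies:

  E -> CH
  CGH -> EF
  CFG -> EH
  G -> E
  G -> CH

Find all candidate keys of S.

G

Attribute G never appears on the right-hand side of any dependency, so G must belong to every candidate key.
{G}⁺ = {C, E, F, G, H}, which is all of the schema, so {G} is the only candidate key.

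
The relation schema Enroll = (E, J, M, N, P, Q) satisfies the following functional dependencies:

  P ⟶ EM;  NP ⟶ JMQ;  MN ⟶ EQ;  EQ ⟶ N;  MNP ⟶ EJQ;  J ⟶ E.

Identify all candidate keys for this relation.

Attribute P never appears on the right-hand side of any dependency, so P must belong to every candidate key.
{P}⁺ = {E, M, P}, which is not all of the schema, so we must add further attributes.
{N, P}⁺: P→EM adds E, M; NP→JMQ adds J, Q → {E, J, M, N, P, Q}. Minimal: {P}⁺ = {E, M, P}; {N}⁺ = {N} — none reach the full schema.
{P, Q}⁺: P→EM adds E, M; EQ→N adds N; MNP→EJQ adds J → {E, J, M, N, P, Q}. Minimal: {Q}⁺ = {Q}; {P}⁺ = {E, M, P} — none reach the full schema.
Any other superkey contains one of these as a subset, so there are no further candidate keys.

NP; PQ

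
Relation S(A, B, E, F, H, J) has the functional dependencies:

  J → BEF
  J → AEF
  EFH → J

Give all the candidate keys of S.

Attribute H never appears on the right-hand side of any dependency, so H must belong to every candidate key.
{H}⁺ = {H}, which is not all of the schema, so we must add further attributes.
{H, J}⁺: J→BEF adds B, E, F; J→AEF adds A → {A, B, E, F, H, J}. Minimal: {J}⁺ = {A, B, E, F, J}; {H}⁺ = {H} — none reach the full schema.
{E, F, H}⁺: EFH→J adds J; J→BEF adds B; J→AEF adds A → {A, B, E, F, H, J}. Minimal: {F, H}⁺ = {F, H}; {E, H}⁺ = {E, H}; {E, F}⁺ = {E, F} — none reach the full schema.
Any other superkey contains one of these as a subset, so there are no further candidate keys.

{H, J}, {E, F, H}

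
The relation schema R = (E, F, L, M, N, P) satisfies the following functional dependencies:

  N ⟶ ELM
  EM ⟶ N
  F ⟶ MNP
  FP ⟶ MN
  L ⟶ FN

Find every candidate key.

F, L, N, EM

{F}⁺: F→MNP adds M, N, P; N→ELM adds E, L → {E, F, L, M, N, P}.
{L}⁺: L→FN adds F, N; N→ELM adds E, M; F→MNP adds P → {E, F, L, M, N, P}.
{N}⁺: N→ELM adds E, L, M; L→FN adds F; F→MNP adds P → {E, F, L, M, N, P}.
{E, M}⁺: EM→N adds N; N→ELM adds L; L→FN adds F; F→MNP adds P → {E, F, L, M, N, P}.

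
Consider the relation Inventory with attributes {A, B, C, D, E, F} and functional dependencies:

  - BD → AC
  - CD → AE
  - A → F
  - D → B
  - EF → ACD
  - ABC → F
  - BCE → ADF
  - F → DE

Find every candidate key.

(A), (D), (F), (B, C, E)

{A}⁺: A→F adds F; F→DE adds D, E; D→B adds B; EF→ACD adds C → {A, B, C, D, E, F}.
{D}⁺: D→B adds B; BD→AC adds A, C; CD→AE adds E; A→F adds F → {A, B, C, D, E, F}.
{F}⁺: F→DE adds D, E; D→B adds B; EF→ACD adds A, C → {A, B, C, D, E, F}.
{B, C, E}⁺: BCE→ADF adds A, D, F → {A, B, C, D, E, F}.
Any other superkey contains one of these as a subset, so there are no further candidate keys.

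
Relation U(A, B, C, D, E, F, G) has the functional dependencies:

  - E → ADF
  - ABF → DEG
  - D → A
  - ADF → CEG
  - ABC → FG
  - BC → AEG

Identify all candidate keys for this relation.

Attribute B never appears on the right-hand side of any dependency, so B must belong to every candidate key.
{B}⁺ = {B}, which is not all of the schema, so we must add further attributes.
{B, C}⁺: BC→AEG adds A, E, G; E→ADF adds D, F → {A, B, C, D, E, F, G}. Minimal: {C}⁺ = {C}; {B}⁺ = {B} — none reach the full schema.
{B, E}⁺: E→ADF adds A, D, F; ABF→DEG adds G; ADF→CEG adds C → {A, B, C, D, E, F, G}. Minimal: {E}⁺ = {A, C, D, E, F, G}; {B}⁺ = {B} — none reach the full schema.
{A, B, F}⁺: ABF→DEG adds D, E, G; ADF→CEG adds C → {A, B, C, D, E, F, G}. Minimal: {B, F}⁺ = {B, F}; {A, F}⁺ = {A, F}; {A, B}⁺ = {A, B} — none reach the full schema.
{B, D, F}⁺: D→A adds A; ADF→CEG adds C, E, G → {A, B, C, D, E, F, G}. Minimal: {D, F}⁺ = {A, C, D, E, F, G}; {B, F}⁺ = {B, F}; {B, D}⁺ = {A, B, D} — none reach the full schema.

{B, C}, {B, E}, {A, B, F}, {B, D, F}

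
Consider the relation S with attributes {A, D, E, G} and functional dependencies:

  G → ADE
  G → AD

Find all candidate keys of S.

{G}

{G}⁺: G→ADE adds A, D, E → {A, D, E, G}.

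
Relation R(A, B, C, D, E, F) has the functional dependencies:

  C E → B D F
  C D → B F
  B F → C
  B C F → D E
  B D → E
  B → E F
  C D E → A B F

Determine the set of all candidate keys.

{B}; {C, D}; {C, E}

{B}⁺: B→EF adds E, F; BF→C adds C; BCF→DE adds D; CDE→ABF adds A → {A, B, C, D, E, F}.
{C, D}⁺: CD→BF adds B, F; BCF→DE adds E; CDE→ABF adds A → {A, B, C, D, E, F}. Minimal: {D}⁺ = {D}; {C}⁺ = {C} — none reach the full schema.
{C, E}⁺: CE→BDF adds B, D, F; CDE→ABF adds A → {A, B, C, D, E, F}. Minimal: {E}⁺ = {E}; {C}⁺ = {C} — none reach the full schema.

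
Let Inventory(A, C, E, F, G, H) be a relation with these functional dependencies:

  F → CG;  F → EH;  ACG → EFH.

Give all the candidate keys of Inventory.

(A, F), (A, C, G)

Attribute A never appears on the right-hand side of any dependency, so A must belong to every candidate key.
{A}⁺ = {A}, which is not all of the schema, so we must add further attributes.
{A, F}⁺: F→CG adds C, G; F→EH adds E, H → {A, C, E, F, G, H}. Minimal: {F}⁺ = {C, E, F, G, H}; {A}⁺ = {A} — none reach the full schema.
{A, C, G}⁺: ACG→EFH adds E, F, H → {A, C, E, F, G, H}. Minimal: {C, G}⁺ = {C, G}; {A, G}⁺ = {A, G}; {A, C}⁺ = {A, C} — none reach the full schema.
Any other superkey contains one of these as a subset, so there are no further candidate keys.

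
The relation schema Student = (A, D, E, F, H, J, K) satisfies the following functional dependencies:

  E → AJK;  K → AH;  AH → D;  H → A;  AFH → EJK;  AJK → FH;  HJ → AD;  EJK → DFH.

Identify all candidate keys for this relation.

(E), (F, H), (F, K), (J, K)

{E}⁺: E→AJK adds A, J, K; K→AH adds H; AH→D adds D; AJK→FH adds F → {A, D, E, F, H, J, K}.
{F, H}⁺: H→A adds A; AFH→EJK adds E, J, K; HJ→AD adds D → {A, D, E, F, H, J, K}.
{F, K}⁺: K→AH adds A, H; AH→D adds D; AFH→EJK adds E, J → {A, D, E, F, H, J, K}.
{J, K}⁺: K→AH adds A, H; AH→D adds D; AJK→FH adds F; AFH→EJK adds E → {A, D, E, F, H, J, K}.
Any other superkey contains one of these as a subset, so there are no further candidate keys.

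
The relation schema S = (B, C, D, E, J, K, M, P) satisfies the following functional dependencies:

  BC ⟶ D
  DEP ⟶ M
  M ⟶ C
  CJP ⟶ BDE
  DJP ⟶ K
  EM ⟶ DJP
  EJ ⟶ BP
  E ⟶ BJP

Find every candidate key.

{C, E}; {D, E}; {E, M}; {C, J, P}; {J, M, P}

{C, E}⁺: E→BJP adds B, J, P; BC→D adds D; DEP→M adds M; DJP→K adds K → {B, C, D, E, J, K, M, P}. Minimal: {E}⁺ = {B, E, J, P}; {C}⁺ = {C} — none reach the full schema.
{D, E}⁺: E→BJP adds B, J, P; DEP→M adds M; M→C adds C; DJP→K adds K → {B, C, D, E, J, K, M, P}. Minimal: {E}⁺ = {B, E, J, P}; {D}⁺ = {D} — none reach the full schema.
{E, M}⁺: M→C adds C; EM→DJP adds D, J, P; EJ→BP adds B; DJP→K adds K → {B, C, D, E, J, K, M, P}. Minimal: {M}⁺ = {C, M}; {E}⁺ = {B, E, J, P} — none reach the full schema.
{C, J, P}⁺: CJP→BDE adds B, D, E; DJP→K adds K; DEP→M adds M → {B, C, D, E, J, K, M, P}. Minimal: {J, P}⁺ = {J, P}; {C, P}⁺ = {C, P}; {C, J}⁺ = {C, J} — none reach the full schema.
{J, M, P}⁺: M→C adds C; CJP→BDE adds B, D, E; DJP→K adds K → {B, C, D, E, J, K, M, P}. Minimal: {M, P}⁺ = {C, M, P}; {J, P}⁺ = {J, P}; {J, M}⁺ = {C, J, M} — none reach the full schema.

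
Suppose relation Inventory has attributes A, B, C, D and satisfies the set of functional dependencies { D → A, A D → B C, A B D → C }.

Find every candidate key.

{D}⁺: D→A adds A; AD→BC adds B, C → {A, B, C, D}.
No other minimal superkey exists.

D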